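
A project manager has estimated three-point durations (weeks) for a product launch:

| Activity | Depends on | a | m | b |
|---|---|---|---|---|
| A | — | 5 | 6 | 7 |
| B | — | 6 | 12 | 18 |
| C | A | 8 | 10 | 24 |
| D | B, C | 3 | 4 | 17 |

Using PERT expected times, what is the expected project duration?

te_A = (5 + 4·6 + 7)/6 = 36/6 = 6
te_B = (6 + 4·12 + 18)/6 = 72/6 = 12
te_C = (8 + 4·10 + 24)/6 = 72/6 = 12
te_D = (3 + 4·4 + 17)/6 = 36/6 = 6

Forward pass:
ES_A = 0; EF_A = 6
ES_B = 0; EF_B = 12
ES_C = 6; EF_C = 6+12 = 18
ES_D = max(EF_B=12, EF_C=18) = 18; EF_D = 18+6 = 24
Expected project duration μ = 24 weeks. Critical path: A → C → D.

24 weeks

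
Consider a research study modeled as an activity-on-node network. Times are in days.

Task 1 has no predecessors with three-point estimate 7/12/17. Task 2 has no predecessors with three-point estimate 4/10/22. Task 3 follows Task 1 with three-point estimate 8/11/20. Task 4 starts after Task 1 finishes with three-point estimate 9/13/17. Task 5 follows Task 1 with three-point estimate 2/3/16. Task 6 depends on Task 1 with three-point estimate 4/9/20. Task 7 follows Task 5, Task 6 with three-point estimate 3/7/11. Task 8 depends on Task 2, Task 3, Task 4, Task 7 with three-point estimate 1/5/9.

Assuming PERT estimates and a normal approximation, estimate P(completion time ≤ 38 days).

te_Task 1 = (7 + 4·12 + 17)/6 = 72/6 = 12; σ²_Task 1 = ((17−7)/6)² = 2.778
te_Task 2 = (4 + 4·10 + 22)/6 = 66/6 = 11; σ²_Task 2 = ((22−4)/6)² = 9.000
te_Task 3 = (8 + 4·11 + 20)/6 = 72/6 = 12; σ²_Task 3 = ((20−8)/6)² = 4.000
te_Task 4 = (9 + 4·13 + 17)/6 = 78/6 = 13; σ²_Task 4 = ((17−9)/6)² = 1.778
te_Task 5 = (2 + 4·3 + 16)/6 = 30/6 = 5; σ²_Task 5 = ((16−2)/6)² = 5.444
te_Task 6 = (4 + 4·9 + 20)/6 = 60/6 = 10; σ²_Task 6 = ((20−4)/6)² = 7.111
te_Task 7 = (3 + 4·7 + 11)/6 = 42/6 = 7; σ²_Task 7 = ((11−3)/6)² = 1.778
te_Task 8 = (1 + 4·5 + 9)/6 = 30/6 = 5; σ²_Task 8 = ((9−1)/6)² = 1.778

Forward pass:
ES_Task 1 = 0; EF_Task 1 = 12
ES_Task 2 = 0; EF_Task 2 = 11
ES_Task 3 = 12; EF_Task 3 = 12+12 = 24
ES_Task 4 = 12; EF_Task 4 = 12+13 = 25
ES_Task 5 = 12; EF_Task 5 = 12+5 = 17
ES_Task 6 = 12; EF_Task 6 = 12+10 = 22
ES_Task 7 = max(EF_Task 5=17, EF_Task 6=22) = 22; EF_Task 7 = 22+7 = 29
ES_Task 8 = max(EF_Task 2=11, EF_Task 3=24, EF_Task 4=25, EF_Task 7=29) = 29; EF_Task 8 = 29+5 = 34
Expected project duration μ = 34 days. Critical path: Task 1 → Task 6 → Task 7 → Task 8.

Variance along critical path = 2.778 + 7.111 + 1.778 + 1.778 = 13.444; σ = √13.444 = 3.667 days.
Z = (38 − 34) / 3.667 = 1.091
P(T ≤ 38) = Φ(1.091) ≈ 0.862

0.862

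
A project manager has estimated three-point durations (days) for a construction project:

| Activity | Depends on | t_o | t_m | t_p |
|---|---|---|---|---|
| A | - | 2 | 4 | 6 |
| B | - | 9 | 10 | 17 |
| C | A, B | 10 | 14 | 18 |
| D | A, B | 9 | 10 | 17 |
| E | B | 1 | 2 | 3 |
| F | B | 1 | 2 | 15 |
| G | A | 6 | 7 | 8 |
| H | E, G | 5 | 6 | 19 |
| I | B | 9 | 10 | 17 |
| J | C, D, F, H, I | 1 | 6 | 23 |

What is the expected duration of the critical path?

33 days

te_A = (2 + 4·4 + 6)/6 = 24/6 = 4
te_B = (9 + 4·10 + 17)/6 = 66/6 = 11
te_C = (10 + 4·14 + 18)/6 = 84/6 = 14
te_D = (9 + 4·10 + 17)/6 = 66/6 = 11
te_E = (1 + 4·2 + 3)/6 = 12/6 = 2
te_F = (1 + 4·2 + 15)/6 = 24/6 = 4
te_G = (6 + 4·7 + 8)/6 = 42/6 = 7
te_H = (5 + 4·6 + 19)/6 = 48/6 = 8
te_I = (9 + 4·10 + 17)/6 = 66/6 = 11
te_J = (1 + 4·6 + 23)/6 = 48/6 = 8

Forward pass:
ES_A = 0; EF_A = 4
ES_B = 0; EF_B = 11
ES_C = max(EF_A=4, EF_B=11) = 11; EF_C = 11+14 = 25
ES_D = max(EF_A=4, EF_B=11) = 11; EF_D = 11+11 = 22
ES_E = 11; EF_E = 11+2 = 13
ES_F = 11; EF_F = 11+4 = 15
ES_G = 4; EF_G = 4+7 = 11
ES_H = max(EF_E=13, EF_G=11) = 13; EF_H = 13+8 = 21
ES_I = 11; EF_I = 11+11 = 22
ES_J = max(EF_C=25, EF_D=22, EF_F=15, EF_H=21, EF_I=22) = 25; EF_J = 25+8 = 33
Expected project duration μ = 33 days. Critical path: B → C → J.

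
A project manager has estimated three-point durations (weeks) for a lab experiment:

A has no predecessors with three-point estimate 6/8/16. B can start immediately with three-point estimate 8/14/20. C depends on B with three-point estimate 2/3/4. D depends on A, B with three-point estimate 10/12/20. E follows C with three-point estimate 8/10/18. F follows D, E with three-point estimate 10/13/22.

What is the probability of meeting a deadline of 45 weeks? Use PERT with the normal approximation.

0.818

te_A = (6 + 4·8 + 16)/6 = 54/6 = 9; σ²_A = ((16−6)/6)² = 2.778
te_B = (8 + 4·14 + 20)/6 = 84/6 = 14; σ²_B = ((20−8)/6)² = 4.000
te_C = (2 + 4·3 + 4)/6 = 18/6 = 3; σ²_C = ((4−2)/6)² = 0.111
te_D = (10 + 4·12 + 20)/6 = 78/6 = 13; σ²_D = ((20−10)/6)² = 2.778
te_E = (8 + 4·10 + 18)/6 = 66/6 = 11; σ²_E = ((18−8)/6)² = 2.778
te_F = (10 + 4·13 + 22)/6 = 84/6 = 14; σ²_F = ((22−10)/6)² = 4.000

Forward pass:
ES_A = 0; EF_A = 9
ES_B = 0; EF_B = 14
ES_C = 14; EF_C = 14+3 = 17
ES_D = max(EF_A=9, EF_B=14) = 14; EF_D = 14+13 = 27
ES_E = 17; EF_E = 17+11 = 28
ES_F = max(EF_D=27, EF_E=28) = 28; EF_F = 28+14 = 42
Expected project duration μ = 42 weeks. Critical path: B → C → E → F.

Variance along critical path = 4.000 + 0.111 + 2.778 + 4.000 = 10.889; σ = √10.889 = 3.300 weeks.
Z = (45 − 42) / 3.300 = 0.909
P(T ≤ 45) = Φ(0.909) ≈ 0.818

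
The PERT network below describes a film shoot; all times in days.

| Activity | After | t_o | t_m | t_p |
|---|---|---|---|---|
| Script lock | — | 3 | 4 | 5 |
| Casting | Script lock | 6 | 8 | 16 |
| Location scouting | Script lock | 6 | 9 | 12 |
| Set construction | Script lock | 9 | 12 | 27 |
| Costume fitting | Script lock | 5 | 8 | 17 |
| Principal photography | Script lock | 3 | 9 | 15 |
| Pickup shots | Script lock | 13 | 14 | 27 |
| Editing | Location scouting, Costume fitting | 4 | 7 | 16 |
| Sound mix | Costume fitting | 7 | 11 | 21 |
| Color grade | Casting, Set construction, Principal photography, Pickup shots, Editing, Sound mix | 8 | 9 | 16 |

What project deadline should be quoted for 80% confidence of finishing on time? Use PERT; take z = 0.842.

37.8 days

te_Script lock = (3 + 4·4 + 5)/6 = 24/6 = 4; σ²_Script lock = ((5−3)/6)² = 0.111
te_Casting = (6 + 4·8 + 16)/6 = 54/6 = 9; σ²_Casting = ((16−6)/6)² = 2.778
te_Location scouting = (6 + 4·9 + 12)/6 = 54/6 = 9; σ²_Location scouting = ((12−6)/6)² = 1.000
te_Set construction = (9 + 4·12 + 27)/6 = 84/6 = 14; σ²_Set construction = ((27−9)/6)² = 9.000
te_Costume fitting = (5 + 4·8 + 17)/6 = 54/6 = 9; σ²_Costume fitting = ((17−5)/6)² = 4.000
te_Principal photography = (3 + 4·9 + 15)/6 = 54/6 = 9; σ²_Principal photography = ((15−3)/6)² = 4.000
te_Pickup shots = (13 + 4·14 + 27)/6 = 96/6 = 16; σ²_Pickup shots = ((27−13)/6)² = 5.444
te_Editing = (4 + 4·7 + 16)/6 = 48/6 = 8; σ²_Editing = ((16−4)/6)² = 4.000
te_Sound mix = (7 + 4·11 + 21)/6 = 72/6 = 12; σ²_Sound mix = ((21−7)/6)² = 5.444
te_Color grade = (8 + 4·9 + 16)/6 = 60/6 = 10; σ²_Color grade = ((16−8)/6)² = 1.778

Forward pass:
ES_Script lock = 0; EF_Script lock = 4
ES_Casting = 4; EF_Casting = 4+9 = 13
ES_Location scouting = 4; EF_Location scouting = 4+9 = 13
ES_Set construction = 4; EF_Set construction = 4+14 = 18
ES_Costume fitting = 4; EF_Costume fitting = 4+9 = 13
ES_Principal photography = 4; EF_Principal photography = 4+9 = 13
ES_Pickup shots = 4; EF_Pickup shots = 4+16 = 20
ES_Editing = max(EF_Location scouting=13, EF_Costume fitting=13) = 13; EF_Editing = 13+8 = 21
ES_Sound mix = 13; EF_Sound mix = 13+12 = 25
ES_Color grade = max(EF_Casting=13, EF_Set construction=18, EF_Principal photography=13, EF_Pickup shots=20, EF_Editing=21, EF_Sound mix=25) = 25; EF_Color grade = 25+10 = 35
Expected project duration μ = 35 days. Critical path: Script lock → Costume fitting → Sound mix → Color grade.

Variance along critical path = 0.111 + 4.000 + 5.444 + 1.778 = 11.333; σ = 3.367 days.
D = μ + z·σ = 35 + 0.842·3.367 = 37.8 days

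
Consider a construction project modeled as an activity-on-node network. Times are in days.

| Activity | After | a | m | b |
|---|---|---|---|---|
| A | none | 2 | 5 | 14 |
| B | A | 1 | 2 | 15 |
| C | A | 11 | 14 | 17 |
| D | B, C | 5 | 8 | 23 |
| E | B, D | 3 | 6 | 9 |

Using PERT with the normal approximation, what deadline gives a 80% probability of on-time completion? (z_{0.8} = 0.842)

39.3 days

te_A = (2 + 4·5 + 14)/6 = 36/6 = 6; σ²_A = ((14−2)/6)² = 4.000
te_B = (1 + 4·2 + 15)/6 = 24/6 = 4; σ²_B = ((15−1)/6)² = 5.444
te_C = (11 + 4·14 + 17)/6 = 84/6 = 14; σ²_C = ((17−11)/6)² = 1.000
te_D = (5 + 4·8 + 23)/6 = 60/6 = 10; σ²_D = ((23−5)/6)² = 9.000
te_E = (3 + 4·6 + 9)/6 = 36/6 = 6; σ²_E = ((9−3)/6)² = 1.000

Forward pass:
ES_A = 0; EF_A = 6
ES_B = 6; EF_B = 6+4 = 10
ES_C = 6; EF_C = 6+14 = 20
ES_D = max(EF_B=10, EF_C=20) = 20; EF_D = 20+10 = 30
ES_E = max(EF_B=10, EF_D=30) = 30; EF_E = 30+6 = 36
Expected project duration μ = 36 days. Critical path: A → C → D → E.

Variance along critical path = 4.000 + 1.000 + 9.000 + 1.000 = 15.000; σ = 3.873 days.
D = μ + z·σ = 36 + 0.842·3.873 = 39.3 days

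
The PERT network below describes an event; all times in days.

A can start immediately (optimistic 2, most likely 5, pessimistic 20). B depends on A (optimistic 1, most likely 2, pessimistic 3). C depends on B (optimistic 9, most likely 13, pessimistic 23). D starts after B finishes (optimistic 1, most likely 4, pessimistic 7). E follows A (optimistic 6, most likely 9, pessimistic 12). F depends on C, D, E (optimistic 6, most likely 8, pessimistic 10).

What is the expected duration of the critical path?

te_A = (2 + 4·5 + 20)/6 = 42/6 = 7
te_B = (1 + 4·2 + 3)/6 = 12/6 = 2
te_C = (9 + 4·13 + 23)/6 = 84/6 = 14
te_D = (1 + 4·4 + 7)/6 = 24/6 = 4
te_E = (6 + 4·9 + 12)/6 = 54/6 = 9
te_F = (6 + 4·8 + 10)/6 = 48/6 = 8

Forward pass:
ES_A = 0; EF_A = 7
ES_B = 7; EF_B = 7+2 = 9
ES_C = 9; EF_C = 9+14 = 23
ES_D = 9; EF_D = 9+4 = 13
ES_E = 7; EF_E = 7+9 = 16
ES_F = max(EF_C=23, EF_D=13, EF_E=16) = 23; EF_F = 23+8 = 31
Expected project duration μ = 31 days. Critical path: A → B → C → F.

31 days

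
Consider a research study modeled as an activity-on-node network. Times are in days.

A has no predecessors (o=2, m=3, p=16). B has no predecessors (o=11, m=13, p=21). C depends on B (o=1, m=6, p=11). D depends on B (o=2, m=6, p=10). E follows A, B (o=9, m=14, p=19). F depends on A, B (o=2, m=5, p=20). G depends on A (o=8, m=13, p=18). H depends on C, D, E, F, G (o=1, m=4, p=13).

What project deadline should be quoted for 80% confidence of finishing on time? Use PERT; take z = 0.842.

te_A = (2 + 4·3 + 16)/6 = 30/6 = 5; σ²_A = ((16−2)/6)² = 5.444
te_B = (11 + 4·13 + 21)/6 = 84/6 = 14; σ²_B = ((21−11)/6)² = 2.778
te_C = (1 + 4·6 + 11)/6 = 36/6 = 6; σ²_C = ((11−1)/6)² = 2.778
te_D = (2 + 4·6 + 10)/6 = 36/6 = 6; σ²_D = ((10−2)/6)² = 1.778
te_E = (9 + 4·14 + 19)/6 = 84/6 = 14; σ²_E = ((19−9)/6)² = 2.778
te_F = (2 + 4·5 + 20)/6 = 42/6 = 7; σ²_F = ((20−2)/6)² = 9.000
te_G = (8 + 4·13 + 18)/6 = 78/6 = 13; σ²_G = ((18−8)/6)² = 2.778
te_H = (1 + 4·4 + 13)/6 = 30/6 = 5; σ²_H = ((13−1)/6)² = 4.000

Forward pass:
ES_A = 0; EF_A = 5
ES_B = 0; EF_B = 14
ES_C = 14; EF_C = 14+6 = 20
ES_D = 14; EF_D = 14+6 = 20
ES_E = max(EF_A=5, EF_B=14) = 14; EF_E = 14+14 = 28
ES_F = max(EF_A=5, EF_B=14) = 14; EF_F = 14+7 = 21
ES_G = 5; EF_G = 5+13 = 18
ES_H = max(EF_C=20, EF_D=20, EF_E=28, EF_F=21, EF_G=18) = 28; EF_H = 28+5 = 33
Expected project duration μ = 33 days. Critical path: B → E → H.

Variance along critical path = 2.778 + 2.778 + 4.000 = 9.556; σ = 3.091 days.
D = μ + z·σ = 33 + 0.842·3.091 = 35.6 days

35.6 days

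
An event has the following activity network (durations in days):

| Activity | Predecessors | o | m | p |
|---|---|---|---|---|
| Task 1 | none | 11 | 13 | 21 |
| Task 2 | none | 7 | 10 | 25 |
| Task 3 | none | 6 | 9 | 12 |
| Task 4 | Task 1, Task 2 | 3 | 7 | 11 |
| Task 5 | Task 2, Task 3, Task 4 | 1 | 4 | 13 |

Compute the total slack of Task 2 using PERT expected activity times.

te_Task 1 = (11 + 4·13 + 21)/6 = 84/6 = 14
te_Task 2 = (7 + 4·10 + 25)/6 = 72/6 = 12
te_Task 3 = (6 + 4·9 + 12)/6 = 54/6 = 9
te_Task 4 = (3 + 4·7 + 11)/6 = 42/6 = 7
te_Task 5 = (1 + 4·4 + 13)/6 = 30/6 = 5

Forward pass:
ES_Task 1 = 0; EF_Task 1 = 14
ES_Task 2 = 0; EF_Task 2 = 12
ES_Task 3 = 0; EF_Task 3 = 9
ES_Task 4 = max(EF_Task 1=14, EF_Task 2=12) = 14; EF_Task 4 = 14+7 = 21
ES_Task 5 = max(EF_Task 2=12, EF_Task 3=9, EF_Task 4=21) = 21; EF_Task 5 = 21+5 = 26
Expected project duration μ = 26 days. Critical path: Task 1 → Task 4 → Task 5.

Backward pass:
LF_Task 5 = 26; LS_Task 5 = 26−5 = 21
LF_Task 4 = LS_Task 5 = 21; LS_Task 4 = 21−7 = 14
LF_Task 3 = LS_Task 5 = 21; LS_Task 3 = 21−9 = 12
LF_Task 2 = min(LS_Task 4=14, LS_Task 5=21) = 14; LS_Task 2 = 14−12 = 2
LF_Task 1 = LS_Task 4 = 14; LS_Task 1 = 14−14 = 0
Slack_Task 2 = LS_Task 2 − ES_Task 2 = 2 − 0 = 2

2 days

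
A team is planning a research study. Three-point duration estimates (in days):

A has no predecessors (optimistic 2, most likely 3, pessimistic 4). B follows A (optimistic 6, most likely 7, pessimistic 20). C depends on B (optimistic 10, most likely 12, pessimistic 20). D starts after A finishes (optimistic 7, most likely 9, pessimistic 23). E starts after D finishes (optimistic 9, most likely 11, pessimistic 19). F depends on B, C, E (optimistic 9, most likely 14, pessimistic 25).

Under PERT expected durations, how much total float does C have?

te_A = (2 + 4·3 + 4)/6 = 18/6 = 3
te_B = (6 + 4·7 + 20)/6 = 54/6 = 9
te_C = (10 + 4·12 + 20)/6 = 78/6 = 13
te_D = (7 + 4·9 + 23)/6 = 66/6 = 11
te_E = (9 + 4·11 + 19)/6 = 72/6 = 12
te_F = (9 + 4·14 + 25)/6 = 90/6 = 15

Forward pass:
ES_A = 0; EF_A = 3
ES_B = 3; EF_B = 3+9 = 12
ES_C = 12; EF_C = 12+13 = 25
ES_D = 3; EF_D = 3+11 = 14
ES_E = 14; EF_E = 14+12 = 26
ES_F = max(EF_B=12, EF_C=25, EF_E=26) = 26; EF_F = 26+15 = 41
Expected project duration μ = 41 days. Critical path: A → D → E → F.

Backward pass:
LF_F = 41; LS_F = 41−15 = 26
LF_E = LS_F = 26; LS_E = 26−12 = 14
LF_D = LS_E = 14; LS_D = 14−11 = 3
LF_C = LS_F = 26; LS_C = 26−13 = 13
LF_B = min(LS_C=13, LS_F=26) = 13; LS_B = 13−9 = 4
LF_A = min(LS_B=4, LS_D=3) = 3; LS_A = 3−3 = 0
Slack_C = LS_C − ES_C = 13 − 12 = 1

1 days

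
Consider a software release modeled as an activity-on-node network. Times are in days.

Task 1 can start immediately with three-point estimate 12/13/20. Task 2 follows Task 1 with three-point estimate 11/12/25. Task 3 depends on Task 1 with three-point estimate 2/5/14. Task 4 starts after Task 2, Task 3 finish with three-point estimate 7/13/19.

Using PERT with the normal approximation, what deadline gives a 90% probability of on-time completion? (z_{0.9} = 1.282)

45.3 days

te_Task 1 = (12 + 4·13 + 20)/6 = 84/6 = 14; σ²_Task 1 = ((20−12)/6)² = 1.778
te_Task 2 = (11 + 4·12 + 25)/6 = 84/6 = 14; σ²_Task 2 = ((25−11)/6)² = 5.444
te_Task 3 = (2 + 4·5 + 14)/6 = 36/6 = 6; σ²_Task 3 = ((14−2)/6)² = 4.000
te_Task 4 = (7 + 4·13 + 19)/6 = 78/6 = 13; σ²_Task 4 = ((19−7)/6)² = 4.000

Forward pass:
ES_Task 1 = 0; EF_Task 1 = 14
ES_Task 2 = 14; EF_Task 2 = 14+14 = 28
ES_Task 3 = 14; EF_Task 3 = 14+6 = 20
ES_Task 4 = max(EF_Task 2=28, EF_Task 3=20) = 28; EF_Task 4 = 28+13 = 41
Expected project duration μ = 41 days. Critical path: Task 1 → Task 2 → Task 4.

Variance along critical path = 1.778 + 5.444 + 4.000 = 11.222; σ = 3.350 days.
D = μ + z·σ = 41 + 1.282·3.350 = 45.3 days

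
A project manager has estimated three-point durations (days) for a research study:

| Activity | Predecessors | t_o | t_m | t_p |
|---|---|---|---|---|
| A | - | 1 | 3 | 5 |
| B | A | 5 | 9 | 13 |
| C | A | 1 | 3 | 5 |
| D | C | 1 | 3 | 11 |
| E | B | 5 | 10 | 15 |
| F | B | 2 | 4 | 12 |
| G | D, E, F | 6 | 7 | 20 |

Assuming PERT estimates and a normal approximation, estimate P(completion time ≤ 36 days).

0.939

te_A = (1 + 4·3 + 5)/6 = 18/6 = 3; σ²_A = ((5−1)/6)² = 0.444
te_B = (5 + 4·9 + 13)/6 = 54/6 = 9; σ²_B = ((13−5)/6)² = 1.778
te_C = (1 + 4·3 + 5)/6 = 18/6 = 3; σ²_C = ((5−1)/6)² = 0.444
te_D = (1 + 4·3 + 11)/6 = 24/6 = 4; σ²_D = ((11−1)/6)² = 2.778
te_E = (5 + 4·10 + 15)/6 = 60/6 = 10; σ²_E = ((15−5)/6)² = 2.778
te_F = (2 + 4·4 + 12)/6 = 30/6 = 5; σ²_F = ((12−2)/6)² = 2.778
te_G = (6 + 4·7 + 20)/6 = 54/6 = 9; σ²_G = ((20−6)/6)² = 5.444

Forward pass:
ES_A = 0; EF_A = 3
ES_B = 3; EF_B = 3+9 = 12
ES_C = 3; EF_C = 3+3 = 6
ES_D = 6; EF_D = 6+4 = 10
ES_E = 12; EF_E = 12+10 = 22
ES_F = 12; EF_F = 12+5 = 17
ES_G = max(EF_D=10, EF_E=22, EF_F=17) = 22; EF_G = 22+9 = 31
Expected project duration μ = 31 days. Critical path: A → B → E → G.

Variance along critical path = 0.444 + 1.778 + 2.778 + 5.444 = 10.444; σ = √10.444 = 3.232 days.
Z = (36 − 31) / 3.232 = 1.547
P(T ≤ 36) = Φ(1.547) ≈ 0.939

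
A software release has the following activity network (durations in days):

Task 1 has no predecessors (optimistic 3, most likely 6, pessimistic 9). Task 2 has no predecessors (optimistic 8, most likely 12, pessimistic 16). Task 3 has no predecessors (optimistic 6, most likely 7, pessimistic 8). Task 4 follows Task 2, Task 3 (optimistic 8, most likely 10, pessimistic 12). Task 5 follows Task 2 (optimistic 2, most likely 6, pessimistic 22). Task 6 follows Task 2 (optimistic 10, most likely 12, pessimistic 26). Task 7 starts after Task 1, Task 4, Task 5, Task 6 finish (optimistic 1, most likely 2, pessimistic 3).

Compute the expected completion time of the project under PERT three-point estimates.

28 days

te_Task 1 = (3 + 4·6 + 9)/6 = 36/6 = 6
te_Task 2 = (8 + 4·12 + 16)/6 = 72/6 = 12
te_Task 3 = (6 + 4·7 + 8)/6 = 42/6 = 7
te_Task 4 = (8 + 4·10 + 12)/6 = 60/6 = 10
te_Task 5 = (2 + 4·6 + 22)/6 = 48/6 = 8
te_Task 6 = (10 + 4·12 + 26)/6 = 84/6 = 14
te_Task 7 = (1 + 4·2 + 3)/6 = 12/6 = 2

Forward pass:
ES_Task 1 = 0; EF_Task 1 = 6
ES_Task 2 = 0; EF_Task 2 = 12
ES_Task 3 = 0; EF_Task 3 = 7
ES_Task 4 = max(EF_Task 2=12, EF_Task 3=7) = 12; EF_Task 4 = 12+10 = 22
ES_Task 5 = 12; EF_Task 5 = 12+8 = 20
ES_Task 6 = 12; EF_Task 6 = 12+14 = 26
ES_Task 7 = max(EF_Task 1=6, EF_Task 4=22, EF_Task 5=20, EF_Task 6=26) = 26; EF_Task 7 = 26+2 = 28
Expected project duration μ = 28 days. Critical path: Task 2 → Task 6 → Task 7.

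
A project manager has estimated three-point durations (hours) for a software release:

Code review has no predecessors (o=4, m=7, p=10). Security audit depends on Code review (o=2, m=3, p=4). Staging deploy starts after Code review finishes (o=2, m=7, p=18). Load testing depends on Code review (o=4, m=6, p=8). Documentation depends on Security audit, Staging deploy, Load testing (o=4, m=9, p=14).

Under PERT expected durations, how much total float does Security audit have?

te_Code review = (4 + 4·7 + 10)/6 = 42/6 = 7
te_Security audit = (2 + 4·3 + 4)/6 = 18/6 = 3
te_Staging deploy = (2 + 4·7 + 18)/6 = 48/6 = 8
te_Load testing = (4 + 4·6 + 8)/6 = 36/6 = 6
te_Documentation = (4 + 4·9 + 14)/6 = 54/6 = 9

Forward pass:
ES_Code review = 0; EF_Code review = 7
ES_Security audit = 7; EF_Security audit = 7+3 = 10
ES_Staging deploy = 7; EF_Staging deploy = 7+8 = 15
ES_Load testing = 7; EF_Load testing = 7+6 = 13
ES_Documentation = max(EF_Security audit=10, EF_Staging deploy=15, EF_Load testing=13) = 15; EF_Documentation = 15+9 = 24
Expected project duration μ = 24 hours. Critical path: Code review → Staging deploy → Documentation.

Backward pass:
LF_Documentation = 24; LS_Documentation = 24−9 = 15
LF_Load testing = LS_Documentation = 15; LS_Load testing = 15−6 = 9
LF_Staging deploy = LS_Documentation = 15; LS_Staging deploy = 15−8 = 7
LF_Security audit = LS_Documentation = 15; LS_Security audit = 15−3 = 12
LF_Code review = min(LS_Security audit=12, LS_Staging deploy=7, LS_Load testing=9) = 7; LS_Code review = 7−7 = 0
Slack_Security audit = LS_Security audit − ES_Security audit = 12 − 7 = 5

5 hours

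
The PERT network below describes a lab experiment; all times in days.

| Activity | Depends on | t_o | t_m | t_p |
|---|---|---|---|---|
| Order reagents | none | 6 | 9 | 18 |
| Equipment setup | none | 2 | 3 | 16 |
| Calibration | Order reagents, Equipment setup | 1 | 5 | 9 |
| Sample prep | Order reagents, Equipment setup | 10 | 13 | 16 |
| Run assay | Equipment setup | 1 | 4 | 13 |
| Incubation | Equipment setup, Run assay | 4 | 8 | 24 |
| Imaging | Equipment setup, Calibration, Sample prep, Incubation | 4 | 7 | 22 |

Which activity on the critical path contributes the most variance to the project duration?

te_Order reagents = (6 + 4·9 + 18)/6 = 60/6 = 10; σ²_Order reagents = ((18−6)/6)² = 4.000
te_Equipment setup = (2 + 4·3 + 16)/6 = 30/6 = 5; σ²_Equipment setup = ((16−2)/6)² = 5.444
te_Calibration = (1 + 4·5 + 9)/6 = 30/6 = 5; σ²_Calibration = ((9−1)/6)² = 1.778
te_Sample prep = (10 + 4·13 + 16)/6 = 78/6 = 13; σ²_Sample prep = ((16−10)/6)² = 1.000
te_Run assay = (1 + 4·4 + 13)/6 = 30/6 = 5; σ²_Run assay = ((13−1)/6)² = 4.000
te_Incubation = (4 + 4·8 + 24)/6 = 60/6 = 10; σ²_Incubation = ((24−4)/6)² = 11.111
te_Imaging = (4 + 4·7 + 22)/6 = 54/6 = 9; σ²_Imaging = ((22−4)/6)² = 9.000

Forward pass:
ES_Order reagents = 0; EF_Order reagents = 10
ES_Equipment setup = 0; EF_Equipment setup = 5
ES_Calibration = max(EF_Order reagents=10, EF_Equipment setup=5) = 10; EF_Calibration = 10+5 = 15
ES_Sample prep = max(EF_Order reagents=10, EF_Equipment setup=5) = 10; EF_Sample prep = 10+13 = 23
ES_Run assay = 5; EF_Run assay = 5+5 = 10
ES_Incubation = max(EF_Equipment setup=5, EF_Run assay=10) = 10; EF_Incubation = 10+10 = 20
ES_Imaging = max(EF_Equipment setup=5, EF_Calibration=15, EF_Sample prep=23, EF_Incubation=20) = 23; EF_Imaging = 23+9 = 32
Expected project duration μ = 32 days. Critical path: Order reagents → Sample prep → Imaging.

Variances on critical path: σ²_Order reagents=4.000, σ²_Sample prep=1.000, σ²_Imaging=9.000.
Largest is σ²_Imaging = 9.000.

Imaging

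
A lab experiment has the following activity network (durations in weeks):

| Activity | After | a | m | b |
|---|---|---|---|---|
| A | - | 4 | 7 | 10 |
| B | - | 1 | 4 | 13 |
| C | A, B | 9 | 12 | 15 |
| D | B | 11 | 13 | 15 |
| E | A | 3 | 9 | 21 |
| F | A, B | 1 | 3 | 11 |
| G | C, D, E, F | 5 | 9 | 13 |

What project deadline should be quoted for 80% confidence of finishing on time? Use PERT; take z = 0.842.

29.6 weeks

te_A = (4 + 4·7 + 10)/6 = 42/6 = 7; σ²_A = ((10−4)/6)² = 1.000
te_B = (1 + 4·4 + 13)/6 = 30/6 = 5; σ²_B = ((13−1)/6)² = 4.000
te_C = (9 + 4·12 + 15)/6 = 72/6 = 12; σ²_C = ((15−9)/6)² = 1.000
te_D = (11 + 4·13 + 15)/6 = 78/6 = 13; σ²_D = ((15−11)/6)² = 0.444
te_E = (3 + 4·9 + 21)/6 = 60/6 = 10; σ²_E = ((21−3)/6)² = 9.000
te_F = (1 + 4·3 + 11)/6 = 24/6 = 4; σ²_F = ((11−1)/6)² = 2.778
te_G = (5 + 4·9 + 13)/6 = 54/6 = 9; σ²_G = ((13−5)/6)² = 1.778

Forward pass:
ES_A = 0; EF_A = 7
ES_B = 0; EF_B = 5
ES_C = max(EF_A=7, EF_B=5) = 7; EF_C = 7+12 = 19
ES_D = 5; EF_D = 5+13 = 18
ES_E = 7; EF_E = 7+10 = 17
ES_F = max(EF_A=7, EF_B=5) = 7; EF_F = 7+4 = 11
ES_G = max(EF_C=19, EF_D=18, EF_E=17, EF_F=11) = 19; EF_G = 19+9 = 28
Expected project duration μ = 28 weeks. Critical path: A → C → G.

Variance along critical path = 1.000 + 1.000 + 1.778 = 3.778; σ = 1.944 weeks.
D = μ + z·σ = 28 + 0.842·1.944 = 29.6 weeks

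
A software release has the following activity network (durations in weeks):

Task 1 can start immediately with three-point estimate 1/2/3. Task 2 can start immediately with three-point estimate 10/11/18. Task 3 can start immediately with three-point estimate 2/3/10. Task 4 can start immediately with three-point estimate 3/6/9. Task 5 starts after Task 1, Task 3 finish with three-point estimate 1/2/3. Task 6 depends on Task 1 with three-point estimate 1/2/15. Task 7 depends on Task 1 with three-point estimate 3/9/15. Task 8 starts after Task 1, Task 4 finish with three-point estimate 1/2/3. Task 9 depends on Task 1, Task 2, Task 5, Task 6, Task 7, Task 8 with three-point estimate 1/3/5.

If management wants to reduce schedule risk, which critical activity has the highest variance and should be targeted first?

te_Task 1 = (1 + 4·2 + 3)/6 = 12/6 = 2; σ²_Task 1 = ((3−1)/6)² = 0.111
te_Task 2 = (10 + 4·11 + 18)/6 = 72/6 = 12; σ²_Task 2 = ((18−10)/6)² = 1.778
te_Task 3 = (2 + 4·3 + 10)/6 = 24/6 = 4; σ²_Task 3 = ((10−2)/6)² = 1.778
te_Task 4 = (3 + 4·6 + 9)/6 = 36/6 = 6; σ²_Task 4 = ((9−3)/6)² = 1.000
te_Task 5 = (1 + 4·2 + 3)/6 = 12/6 = 2; σ²_Task 5 = ((3−1)/6)² = 0.111
te_Task 6 = (1 + 4·2 + 15)/6 = 24/6 = 4; σ²_Task 6 = ((15−1)/6)² = 5.444
te_Task 7 = (3 + 4·9 + 15)/6 = 54/6 = 9; σ²_Task 7 = ((15−3)/6)² = 4.000
te_Task 8 = (1 + 4·2 + 3)/6 = 12/6 = 2; σ²_Task 8 = ((3−1)/6)² = 0.111
te_Task 9 = (1 + 4·3 + 5)/6 = 18/6 = 3; σ²_Task 9 = ((5−1)/6)² = 0.444

Forward pass:
ES_Task 1 = 0; EF_Task 1 = 2
ES_Task 2 = 0; EF_Task 2 = 12
ES_Task 3 = 0; EF_Task 3 = 4
ES_Task 4 = 0; EF_Task 4 = 6
ES_Task 5 = max(EF_Task 1=2, EF_Task 3=4) = 4; EF_Task 5 = 4+2 = 6
ES_Task 6 = 2; EF_Task 6 = 2+4 = 6
ES_Task 7 = 2; EF_Task 7 = 2+9 = 11
ES_Task 8 = max(EF_Task 1=2, EF_Task 4=6) = 6; EF_Task 8 = 6+2 = 8
ES_Task 9 = max(EF_Task 1=2, EF_Task 2=12, EF_Task 5=6, EF_Task 6=6, EF_Task 7=11, EF_Task 8=8) = 12; EF_Task 9 = 12+3 = 15
Expected project duration μ = 15 weeks. Critical path: Task 2 → Task 9.

Variances on critical path: σ²_Task 2=1.778, σ²_Task 9=0.444.
Largest is σ²_Task 2 = 1.778.

Task 2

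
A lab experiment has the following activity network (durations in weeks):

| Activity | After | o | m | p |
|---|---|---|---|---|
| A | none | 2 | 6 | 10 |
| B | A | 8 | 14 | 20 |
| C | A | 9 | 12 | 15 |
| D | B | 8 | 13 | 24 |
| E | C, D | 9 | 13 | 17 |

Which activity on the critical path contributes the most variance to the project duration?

te_A = (2 + 4·6 + 10)/6 = 36/6 = 6; σ²_A = ((10−2)/6)² = 1.778
te_B = (8 + 4·14 + 20)/6 = 84/6 = 14; σ²_B = ((20−8)/6)² = 4.000
te_C = (9 + 4·12 + 15)/6 = 72/6 = 12; σ²_C = ((15−9)/6)² = 1.000
te_D = (8 + 4·13 + 24)/6 = 84/6 = 14; σ²_D = ((24−8)/6)² = 7.111
te_E = (9 + 4·13 + 17)/6 = 78/6 = 13; σ²_E = ((17−9)/6)² = 1.778

Forward pass:
ES_A = 0; EF_A = 6
ES_B = 6; EF_B = 6+14 = 20
ES_C = 6; EF_C = 6+12 = 18
ES_D = 20; EF_D = 20+14 = 34
ES_E = max(EF_C=18, EF_D=34) = 34; EF_E = 34+13 = 47
Expected project duration μ = 47 weeks. Critical path: A → B → D → E.

Variances on critical path: σ²_A=1.778, σ²_B=4.000, σ²_D=7.111, σ²_E=1.778.
Largest is σ²_D = 7.111.

D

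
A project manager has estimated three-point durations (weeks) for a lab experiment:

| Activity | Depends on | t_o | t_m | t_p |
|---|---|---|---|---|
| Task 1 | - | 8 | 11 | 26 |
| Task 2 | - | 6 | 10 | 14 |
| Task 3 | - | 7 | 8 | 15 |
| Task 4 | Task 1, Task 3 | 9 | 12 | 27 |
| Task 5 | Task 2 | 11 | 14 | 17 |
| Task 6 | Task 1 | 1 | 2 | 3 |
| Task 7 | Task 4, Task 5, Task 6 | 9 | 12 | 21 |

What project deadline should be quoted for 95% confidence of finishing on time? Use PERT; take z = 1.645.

47.7 weeks

te_Task 1 = (8 + 4·11 + 26)/6 = 78/6 = 13; σ²_Task 1 = ((26−8)/6)² = 9.000
te_Task 2 = (6 + 4·10 + 14)/6 = 60/6 = 10; σ²_Task 2 = ((14−6)/6)² = 1.778
te_Task 3 = (7 + 4·8 + 15)/6 = 54/6 = 9; σ²_Task 3 = ((15−7)/6)² = 1.778
te_Task 4 = (9 + 4·12 + 27)/6 = 84/6 = 14; σ²_Task 4 = ((27−9)/6)² = 9.000
te_Task 5 = (11 + 4·14 + 17)/6 = 84/6 = 14; σ²_Task 5 = ((17−11)/6)² = 1.000
te_Task 6 = (1 + 4·2 + 3)/6 = 12/6 = 2; σ²_Task 6 = ((3−1)/6)² = 0.111
te_Task 7 = (9 + 4·12 + 21)/6 = 78/6 = 13; σ²_Task 7 = ((21−9)/6)² = 4.000

Forward pass:
ES_Task 1 = 0; EF_Task 1 = 13
ES_Task 2 = 0; EF_Task 2 = 10
ES_Task 3 = 0; EF_Task 3 = 9
ES_Task 4 = max(EF_Task 1=13, EF_Task 3=9) = 13; EF_Task 4 = 13+14 = 27
ES_Task 5 = 10; EF_Task 5 = 10+14 = 24
ES_Task 6 = 13; EF_Task 6 = 13+2 = 15
ES_Task 7 = max(EF_Task 4=27, EF_Task 5=24, EF_Task 6=15) = 27; EF_Task 7 = 27+13 = 40
Expected project duration μ = 40 weeks. Critical path: Task 1 → Task 4 → Task 7.

Variance along critical path = 9.000 + 9.000 + 4.000 = 22.000; σ = 4.690 weeks.
D = μ + z·σ = 40 + 1.645·4.690 = 47.7 weeks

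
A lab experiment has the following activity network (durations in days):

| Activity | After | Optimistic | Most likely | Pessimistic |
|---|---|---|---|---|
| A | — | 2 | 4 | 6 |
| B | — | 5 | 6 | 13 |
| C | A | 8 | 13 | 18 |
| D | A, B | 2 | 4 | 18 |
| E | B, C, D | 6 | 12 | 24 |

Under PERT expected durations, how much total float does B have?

te_A = (2 + 4·4 + 6)/6 = 24/6 = 4
te_B = (5 + 4·6 + 13)/6 = 42/6 = 7
te_C = (8 + 4·13 + 18)/6 = 78/6 = 13
te_D = (2 + 4·4 + 18)/6 = 36/6 = 6
te_E = (6 + 4·12 + 24)/6 = 78/6 = 13

Forward pass:
ES_A = 0; EF_A = 4
ES_B = 0; EF_B = 7
ES_C = 4; EF_C = 4+13 = 17
ES_D = max(EF_A=4, EF_B=7) = 7; EF_D = 7+6 = 13
ES_E = max(EF_B=7, EF_C=17, EF_D=13) = 17; EF_E = 17+13 = 30
Expected project duration μ = 30 days. Critical path: A → C → E.

Backward pass:
LF_E = 30; LS_E = 30−13 = 17
LF_D = LS_E = 17; LS_D = 17−6 = 11
LF_C = LS_E = 17; LS_C = 17−13 = 4
LF_B = min(LS_D=11, LS_E=17) = 11; LS_B = 11−7 = 4
LF_A = min(LS_C=4, LS_D=11) = 4; LS_A = 4−4 = 0
Slack_B = LS_B − ES_B = 4 − 0 = 4

4 days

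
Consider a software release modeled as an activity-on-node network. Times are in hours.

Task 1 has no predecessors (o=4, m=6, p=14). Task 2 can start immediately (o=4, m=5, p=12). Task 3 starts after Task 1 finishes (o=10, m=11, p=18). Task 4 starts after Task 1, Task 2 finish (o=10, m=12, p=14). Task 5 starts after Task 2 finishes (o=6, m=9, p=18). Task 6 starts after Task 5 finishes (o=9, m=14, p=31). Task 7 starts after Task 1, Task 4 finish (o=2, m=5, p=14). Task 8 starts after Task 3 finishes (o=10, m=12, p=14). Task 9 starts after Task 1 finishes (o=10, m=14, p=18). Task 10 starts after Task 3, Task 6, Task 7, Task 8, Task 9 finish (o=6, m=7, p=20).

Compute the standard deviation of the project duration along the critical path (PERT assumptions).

4.97 hours

te_Task 1 = (4 + 4·6 + 14)/6 = 42/6 = 7; σ²_Task 1 = ((14−4)/6)² = 2.778
te_Task 2 = (4 + 4·5 + 12)/6 = 36/6 = 6; σ²_Task 2 = ((12−4)/6)² = 1.778
te_Task 3 = (10 + 4·11 + 18)/6 = 72/6 = 12; σ²_Task 3 = ((18−10)/6)² = 1.778
te_Task 4 = (10 + 4·12 + 14)/6 = 72/6 = 12; σ²_Task 4 = ((14−10)/6)² = 0.444
te_Task 5 = (6 + 4·9 + 18)/6 = 60/6 = 10; σ²_Task 5 = ((18−6)/6)² = 4.000
te_Task 6 = (9 + 4·14 + 31)/6 = 96/6 = 16; σ²_Task 6 = ((31−9)/6)² = 13.444
te_Task 7 = (2 + 4·5 + 14)/6 = 36/6 = 6; σ²_Task 7 = ((14−2)/6)² = 4.000
te_Task 8 = (10 + 4·12 + 14)/6 = 72/6 = 12; σ²_Task 8 = ((14−10)/6)² = 0.444
te_Task 9 = (10 + 4·14 + 18)/6 = 84/6 = 14; σ²_Task 9 = ((18−10)/6)² = 1.778
te_Task 10 = (6 + 4·7 + 20)/6 = 54/6 = 9; σ²_Task 10 = ((20−6)/6)² = 5.444

Forward pass:
ES_Task 1 = 0; EF_Task 1 = 7
ES_Task 2 = 0; EF_Task 2 = 6
ES_Task 3 = 7; EF_Task 3 = 7+12 = 19
ES_Task 4 = max(EF_Task 1=7, EF_Task 2=6) = 7; EF_Task 4 = 7+12 = 19
ES_Task 5 = 6; EF_Task 5 = 6+10 = 16
ES_Task 6 = 16; EF_Task 6 = 16+16 = 32
ES_Task 7 = max(EF_Task 1=7, EF_Task 4=19) = 19; EF_Task 7 = 19+6 = 25
ES_Task 8 = 19; EF_Task 8 = 19+12 = 31
ES_Task 9 = 7; EF_Task 9 = 7+14 = 21
ES_Task 10 = max(EF_Task 3=19, EF_Task 6=32, EF_Task 7=25, EF_Task 8=31, EF_Task 9=21) = 32; EF_Task 10 = 32+9 = 41
Expected project duration μ = 41 hours. Critical path: Task 2 → Task 5 → Task 6 → Task 10.

Variance along critical path = 1.778 + 4.000 + 13.444 + 5.444 = 24.667
σ = √24.667 = 4.967 hours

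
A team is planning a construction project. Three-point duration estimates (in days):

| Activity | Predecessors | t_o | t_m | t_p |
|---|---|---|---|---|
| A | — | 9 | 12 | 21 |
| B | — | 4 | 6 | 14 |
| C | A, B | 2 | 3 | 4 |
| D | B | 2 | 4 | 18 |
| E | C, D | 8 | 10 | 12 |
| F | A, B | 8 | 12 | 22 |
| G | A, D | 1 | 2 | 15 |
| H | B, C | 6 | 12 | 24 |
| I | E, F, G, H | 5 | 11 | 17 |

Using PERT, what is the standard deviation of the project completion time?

4.14 days

te_A = (9 + 4·12 + 21)/6 = 78/6 = 13; σ²_A = ((21−9)/6)² = 4.000
te_B = (4 + 4·6 + 14)/6 = 42/6 = 7; σ²_B = ((14−4)/6)² = 2.778
te_C = (2 + 4·3 + 4)/6 = 18/6 = 3; σ²_C = ((4−2)/6)² = 0.111
te_D = (2 + 4·4 + 18)/6 = 36/6 = 6; σ²_D = ((18−2)/6)² = 7.111
te_E = (8 + 4·10 + 12)/6 = 60/6 = 10; σ²_E = ((12−8)/6)² = 0.444
te_F = (8 + 4·12 + 22)/6 = 78/6 = 13; σ²_F = ((22−8)/6)² = 5.444
te_G = (1 + 4·2 + 15)/6 = 24/6 = 4; σ²_G = ((15−1)/6)² = 5.444
te_H = (6 + 4·12 + 24)/6 = 78/6 = 13; σ²_H = ((24−6)/6)² = 9.000
te_I = (5 + 4·11 + 17)/6 = 66/6 = 11; σ²_I = ((17−5)/6)² = 4.000

Forward pass:
ES_A = 0; EF_A = 13
ES_B = 0; EF_B = 7
ES_C = max(EF_A=13, EF_B=7) = 13; EF_C = 13+3 = 16
ES_D = 7; EF_D = 7+6 = 13
ES_E = max(EF_C=16, EF_D=13) = 16; EF_E = 16+10 = 26
ES_F = max(EF_A=13, EF_B=7) = 13; EF_F = 13+13 = 26
ES_G = max(EF_A=13, EF_D=13) = 13; EF_G = 13+4 = 17
ES_H = max(EF_B=7, EF_C=16) = 16; EF_H = 16+13 = 29
ES_I = max(EF_E=26, EF_F=26, EF_G=17, EF_H=29) = 29; EF_I = 29+11 = 40
Expected project duration μ = 40 days. Critical path: A → C → H → I.

Variance along critical path = 4.000 + 0.111 + 9.000 + 4.000 = 17.111
σ = √17.111 = 4.137 days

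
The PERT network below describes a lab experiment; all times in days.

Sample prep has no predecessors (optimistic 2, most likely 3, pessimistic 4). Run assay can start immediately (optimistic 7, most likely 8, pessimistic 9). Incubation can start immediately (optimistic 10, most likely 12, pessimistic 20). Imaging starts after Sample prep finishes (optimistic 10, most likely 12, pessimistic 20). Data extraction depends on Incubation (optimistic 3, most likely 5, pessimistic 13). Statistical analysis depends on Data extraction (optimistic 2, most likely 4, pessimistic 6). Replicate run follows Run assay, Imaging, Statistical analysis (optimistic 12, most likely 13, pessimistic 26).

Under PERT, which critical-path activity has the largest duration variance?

Replicate run

te_Sample prep = (2 + 4·3 + 4)/6 = 18/6 = 3; σ²_Sample prep = ((4−2)/6)² = 0.111
te_Run assay = (7 + 4·8 + 9)/6 = 48/6 = 8; σ²_Run assay = ((9−7)/6)² = 0.111
te_Incubation = (10 + 4·12 + 20)/6 = 78/6 = 13; σ²_Incubation = ((20−10)/6)² = 2.778
te_Imaging = (10 + 4·12 + 20)/6 = 78/6 = 13; σ²_Imaging = ((20−10)/6)² = 2.778
te_Data extraction = (3 + 4·5 + 13)/6 = 36/6 = 6; σ²_Data extraction = ((13−3)/6)² = 2.778
te_Statistical analysis = (2 + 4·4 + 6)/6 = 24/6 = 4; σ²_Statistical analysis = ((6−2)/6)² = 0.444
te_Replicate run = (12 + 4·13 + 26)/6 = 90/6 = 15; σ²_Replicate run = ((26−12)/6)² = 5.444

Forward pass:
ES_Sample prep = 0; EF_Sample prep = 3
ES_Run assay = 0; EF_Run assay = 8
ES_Incubation = 0; EF_Incubation = 13
ES_Imaging = 3; EF_Imaging = 3+13 = 16
ES_Data extraction = 13; EF_Data extraction = 13+6 = 19
ES_Statistical analysis = 19; EF_Statistical analysis = 19+4 = 23
ES_Replicate run = max(EF_Run assay=8, EF_Imaging=16, EF_Statistical analysis=23) = 23; EF_Replicate run = 23+15 = 38
Expected project duration μ = 38 days. Critical path: Incubation → Data extraction → Statistical analysis → Replicate run.

Variances on critical path: σ²_Incubation=2.778, σ²_Data extraction=2.778, σ²_Statistical analysis=0.444, σ²_Replicate run=5.444.
Largest is σ²_Replicate run = 5.444.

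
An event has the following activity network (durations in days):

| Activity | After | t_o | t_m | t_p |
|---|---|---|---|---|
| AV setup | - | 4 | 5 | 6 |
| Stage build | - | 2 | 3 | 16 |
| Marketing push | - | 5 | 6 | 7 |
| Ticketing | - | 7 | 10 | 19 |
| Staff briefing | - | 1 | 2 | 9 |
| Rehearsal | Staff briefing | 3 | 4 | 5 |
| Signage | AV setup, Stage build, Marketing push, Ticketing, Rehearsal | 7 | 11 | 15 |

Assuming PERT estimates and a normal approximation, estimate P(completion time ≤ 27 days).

0.981

te_AV setup = (4 + 4·5 + 6)/6 = 30/6 = 5; σ²_AV setup = ((6−4)/6)² = 0.111
te_Stage build = (2 + 4·3 + 16)/6 = 30/6 = 5; σ²_Stage build = ((16−2)/6)² = 5.444
te_Marketing push = (5 + 4·6 + 7)/6 = 36/6 = 6; σ²_Marketing push = ((7−5)/6)² = 0.111
te_Ticketing = (7 + 4·10 + 19)/6 = 66/6 = 11; σ²_Ticketing = ((19−7)/6)² = 4.000
te_Staff briefing = (1 + 4·2 + 9)/6 = 18/6 = 3; σ²_Staff briefing = ((9−1)/6)² = 1.778
te_Rehearsal = (3 + 4·4 + 5)/6 = 24/6 = 4; σ²_Rehearsal = ((5−3)/6)² = 0.111
te_Signage = (7 + 4·11 + 15)/6 = 66/6 = 11; σ²_Signage = ((15−7)/6)² = 1.778

Forward pass:
ES_AV setup = 0; EF_AV setup = 5
ES_Stage build = 0; EF_Stage build = 5
ES_Marketing push = 0; EF_Marketing push = 6
ES_Ticketing = 0; EF_Ticketing = 11
ES_Staff briefing = 0; EF_Staff briefing = 3
ES_Rehearsal = 3; EF_Rehearsal = 3+4 = 7
ES_Signage = max(EF_AV setup=5, EF_Stage build=5, EF_Marketing push=6, EF_Ticketing=11, EF_Rehearsal=7) = 11; EF_Signage = 11+11 = 22
Expected project duration μ = 22 days. Critical path: Ticketing → Signage.

Variance along critical path = 4.000 + 1.778 = 5.778; σ = √5.778 = 2.404 days.
Z = (27 − 22) / 2.404 = 2.080
P(T ≤ 27) = Φ(2.080) ≈ 0.981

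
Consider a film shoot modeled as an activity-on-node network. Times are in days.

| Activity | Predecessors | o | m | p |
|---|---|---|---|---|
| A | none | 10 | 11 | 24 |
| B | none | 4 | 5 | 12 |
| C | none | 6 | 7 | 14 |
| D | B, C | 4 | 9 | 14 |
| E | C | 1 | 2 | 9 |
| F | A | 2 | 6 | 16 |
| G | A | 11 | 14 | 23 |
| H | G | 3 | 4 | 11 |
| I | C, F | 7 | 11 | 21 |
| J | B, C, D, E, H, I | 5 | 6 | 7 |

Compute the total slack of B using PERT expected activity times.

18 days

te_A = (10 + 4·11 + 24)/6 = 78/6 = 13
te_B = (4 + 4·5 + 12)/6 = 36/6 = 6
te_C = (6 + 4·7 + 14)/6 = 48/6 = 8
te_D = (4 + 4·9 + 14)/6 = 54/6 = 9
te_E = (1 + 4·2 + 9)/6 = 18/6 = 3
te_F = (2 + 4·6 + 16)/6 = 42/6 = 7
te_G = (11 + 4·14 + 23)/6 = 90/6 = 15
te_H = (3 + 4·4 + 11)/6 = 30/6 = 5
te_I = (7 + 4·11 + 21)/6 = 72/6 = 12
te_J = (5 + 4·6 + 7)/6 = 36/6 = 6

Forward pass:
ES_A = 0; EF_A = 13
ES_B = 0; EF_B = 6
ES_C = 0; EF_C = 8
ES_D = max(EF_B=6, EF_C=8) = 8; EF_D = 8+9 = 17
ES_E = 8; EF_E = 8+3 = 11
ES_F = 13; EF_F = 13+7 = 20
ES_G = 13; EF_G = 13+15 = 28
ES_H = 28; EF_H = 28+5 = 33
ES_I = max(EF_C=8, EF_F=20) = 20; EF_I = 20+12 = 32
ES_J = max(EF_B=6, EF_C=8, EF_D=17, EF_E=11, EF_H=33, EF_I=32) = 33; EF_J = 33+6 = 39
Expected project duration μ = 39 days. Critical path: A → G → H → J.

Backward pass:
LF_J = 39; LS_J = 39−6 = 33
LF_I = LS_J = 33; LS_I = 33−12 = 21
LF_H = LS_J = 33; LS_H = 33−5 = 28
LF_G = LS_H = 28; LS_G = 28−15 = 13
LF_F = LS_I = 21; LS_F = 21−7 = 14
LF_E = LS_J = 33; LS_E = 33−3 = 30
LF_D = LS_J = 33; LS_D = 33−9 = 24
LF_C = min(LS_D=24, LS_E=30, LS_I=21, LS_J=33) = 21; LS_C = 21−8 = 13
LF_B = min(LS_D=24, LS_J=33) = 24; LS_B = 24−6 = 18
LF_A = min(LS_F=14, LS_G=13) = 13; LS_A = 13−13 = 0
Slack_B = LS_B − ES_B = 18 − 0 = 18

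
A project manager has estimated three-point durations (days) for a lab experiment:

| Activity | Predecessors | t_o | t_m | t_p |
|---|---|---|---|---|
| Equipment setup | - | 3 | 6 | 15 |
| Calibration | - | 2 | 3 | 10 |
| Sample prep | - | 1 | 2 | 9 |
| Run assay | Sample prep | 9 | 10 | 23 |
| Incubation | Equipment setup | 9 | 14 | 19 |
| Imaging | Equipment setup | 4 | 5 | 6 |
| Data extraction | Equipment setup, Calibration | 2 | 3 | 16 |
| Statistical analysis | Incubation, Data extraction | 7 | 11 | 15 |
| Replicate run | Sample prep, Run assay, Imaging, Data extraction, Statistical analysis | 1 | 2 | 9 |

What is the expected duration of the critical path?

te_Equipment setup = (3 + 4·6 + 15)/6 = 42/6 = 7
te_Calibration = (2 + 4·3 + 10)/6 = 24/6 = 4
te_Sample prep = (1 + 4·2 + 9)/6 = 18/6 = 3
te_Run assay = (9 + 4·10 + 23)/6 = 72/6 = 12
te_Incubation = (9 + 4·14 + 19)/6 = 84/6 = 14
te_Imaging = (4 + 4·5 + 6)/6 = 30/6 = 5
te_Data extraction = (2 + 4·3 + 16)/6 = 30/6 = 5
te_Statistical analysis = (7 + 4·11 + 15)/6 = 66/6 = 11
te_Replicate run = (1 + 4·2 + 9)/6 = 18/6 = 3

Forward pass:
ES_Equipment setup = 0; EF_Equipment setup = 7
ES_Calibration = 0; EF_Calibration = 4
ES_Sample prep = 0; EF_Sample prep = 3
ES_Run assay = 3; EF_Run assay = 3+12 = 15
ES_Incubation = 7; EF_Incubation = 7+14 = 21
ES_Imaging = 7; EF_Imaging = 7+5 = 12
ES_Data extraction = max(EF_Equipment setup=7, EF_Calibration=4) = 7; EF_Data extraction = 7+5 = 12
ES_Statistical analysis = max(EF_Incubation=21, EF_Data extraction=12) = 21; EF_Statistical analysis = 21+11 = 32
ES_Replicate run = max(EF_Sample prep=3, EF_Run assay=15, EF_Imaging=12, EF_Data extraction=12, EF_Statistical analysis=32) = 32; EF_Replicate run = 32+3 = 35
Expected project duration μ = 35 days. Critical path: Equipment setup → Incubation → Statistical analysis → Replicate run.

35 days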